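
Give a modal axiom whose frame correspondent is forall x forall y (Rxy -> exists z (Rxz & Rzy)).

The condition is density. The C4 schema □□r → □r defines it.
Suppose □□r→□r is valid. Take Rxy and set V(r)={w : xR²w}. Then □□r at x, so □r at x, so r at y, i.e. ∃z(Rxz∧Rzy).

□□r → □r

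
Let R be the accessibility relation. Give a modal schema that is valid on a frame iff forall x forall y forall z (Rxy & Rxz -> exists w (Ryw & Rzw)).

◇□ψ → □◇ψ

The condition is convergence. The .2 schema ◇□ψ → □◇ψ defines it.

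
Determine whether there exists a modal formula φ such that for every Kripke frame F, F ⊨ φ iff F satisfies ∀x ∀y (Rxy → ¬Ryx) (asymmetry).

If a class were modally definable it would be closed under surjective bounded morphisms (Goldblatt–Thomason).
The 5-cycle (worlds s,t,u,v,w with s→t→u→v→w→s) is asymmetric. Mapping every world to a single reflexive point • is a surjective bounded morphism, and the reflexive point is not asymmetric (R•• but asymmetry requires ¬R••).
Hence asymmetry is not modally definable.

No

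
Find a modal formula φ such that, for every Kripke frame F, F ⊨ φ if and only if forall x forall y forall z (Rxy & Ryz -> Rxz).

A defining formula is □q → □□q (the 4 axiom).
Suppose □q→□□q is valid. Take Rxy, Ryz and set V(q)={w : Rxw}. Then □q at x, so □□q at x, so □q at y, so q at z, i.e. Rxz.

□q → □□q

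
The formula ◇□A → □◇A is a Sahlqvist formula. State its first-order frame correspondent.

Convergence

Suppose ◇□A→□◇A is valid. Take Rxy, Rxz and set V(A)={w : Ryw}. Then □A at y so ◇□A at x, so □◇A at x, so ◇A at z, giving w with Rzw and Ryw.
Conversely, on a frame with convergence the schema holds at every world under every valuation.
Frame condition: ∀x ∀y ∀z (Rxy ∧ Rxz → ∃w (Ryw ∧ Rzw)).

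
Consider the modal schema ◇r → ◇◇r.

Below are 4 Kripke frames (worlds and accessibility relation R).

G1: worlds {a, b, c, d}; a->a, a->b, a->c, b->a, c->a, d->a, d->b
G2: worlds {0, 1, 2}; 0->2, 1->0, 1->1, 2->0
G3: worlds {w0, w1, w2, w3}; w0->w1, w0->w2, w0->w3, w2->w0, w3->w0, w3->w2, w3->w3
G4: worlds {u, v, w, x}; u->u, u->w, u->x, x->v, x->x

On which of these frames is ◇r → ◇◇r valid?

The schema corresponds to a generalized confluence (Geach) condition: ∀x ∀y (xRy → ∃w (y = w ∧ xR²w)).
G1: satisfies the condition.
G2: fails — 0R2 but no w with 2=w and 0R²w.
G3: fails — w0Rw1 but no w with w1=w and w0R²w.
G4: satisfies the condition.
Valid on: G1, G4.

G1, G4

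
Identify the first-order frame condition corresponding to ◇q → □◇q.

Suppose ◇q→□◇q is valid. Take Rxy, Rxz and set V(q)={y}. Then ◇q at x, so □◇q at x, so ◇q at z, so some w with Rzw has q; w=y, i.e. Rzy. By symmetry of the argument, Ryz.

The Euclidean property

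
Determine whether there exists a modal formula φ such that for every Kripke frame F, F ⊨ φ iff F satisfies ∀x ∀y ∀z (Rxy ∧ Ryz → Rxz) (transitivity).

Yes — defined by □p → □□p

The condition is transitivity. A defining modal formula is □p → □□p.
Suppose □p→□□p is valid. Take Rxy, Ryz and set V(p)={w : Rxw}. Then □p at x, so □□p at x, so □p at y, so p at z, i.e. Rxz.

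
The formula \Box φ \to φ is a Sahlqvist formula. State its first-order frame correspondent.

This is the T axiom.
It corresponds to reflexivity: \forall x Rxx.

reflexivity: \forall x Rxx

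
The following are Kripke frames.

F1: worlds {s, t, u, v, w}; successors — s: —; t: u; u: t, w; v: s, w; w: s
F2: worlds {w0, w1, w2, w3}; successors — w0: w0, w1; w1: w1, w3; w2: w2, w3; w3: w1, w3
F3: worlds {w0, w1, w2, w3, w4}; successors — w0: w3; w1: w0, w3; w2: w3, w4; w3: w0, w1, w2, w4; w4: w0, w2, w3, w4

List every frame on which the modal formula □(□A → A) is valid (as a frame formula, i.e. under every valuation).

The schema corresponds to shift-reflexivity: ∀x ∀y (Rxy → Ryy).
F1: fails — Ruw but not Rww.
F2: condition met.
F3: fails — Rw1w0 but not Rw0w0.
Valid on: F2.

F2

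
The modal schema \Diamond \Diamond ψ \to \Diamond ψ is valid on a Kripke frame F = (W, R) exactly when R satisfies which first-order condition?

transitivity: \forall x \forall y \forall z (Rxy \wedge Ryz \to Rxz)

Equivalently (dual form): □ψ → □□ψ.
Suppose □ψ→□□ψ is valid. Take Rxy, Ryz and set V(ψ)={w : Rxw}. Then □ψ at x, so □□ψ at x, so □ψ at y, so ψ at z, i.e. Rxz.
Conversely, any frame satisfying \forall x \forall y \forall z (Rxy \wedge Ryz \to Rxz) validates the schema.
Frame condition: \forall x \forall y \forall z (Rxy \wedge Ryz \to Rxz).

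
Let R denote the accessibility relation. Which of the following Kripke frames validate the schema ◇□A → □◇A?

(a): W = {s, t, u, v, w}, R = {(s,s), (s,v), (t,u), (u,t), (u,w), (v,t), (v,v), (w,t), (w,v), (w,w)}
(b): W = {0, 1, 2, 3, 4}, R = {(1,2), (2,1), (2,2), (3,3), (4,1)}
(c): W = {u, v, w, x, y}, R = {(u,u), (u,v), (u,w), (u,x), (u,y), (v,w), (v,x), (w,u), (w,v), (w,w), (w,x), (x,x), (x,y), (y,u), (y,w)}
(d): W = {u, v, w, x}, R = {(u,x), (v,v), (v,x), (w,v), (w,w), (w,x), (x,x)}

The schema corresponds to convergence: ∀x ∀y ∀z (Rxy ∧ Rxz → ∃w (Ryw ∧ Rzw)).
(a): fails — Ruw and Rut but w and t have no common successor.
(b): holds.
(c): fails — Rux and Ruy but x and y have no common successor.
(d): holds.
Valid on: (b), (d).

(b), (d)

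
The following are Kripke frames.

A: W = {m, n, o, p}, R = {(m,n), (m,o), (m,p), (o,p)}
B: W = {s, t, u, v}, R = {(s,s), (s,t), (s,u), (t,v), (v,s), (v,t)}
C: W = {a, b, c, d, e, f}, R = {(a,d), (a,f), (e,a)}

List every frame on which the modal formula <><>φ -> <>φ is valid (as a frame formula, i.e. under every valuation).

A

Frame correspondent (Sahlqvist): forall x forall y forall z (Rxy & Ryz -> Rxz) — i.e. transitivity.
A: condition met.
B: fails — Rtv and Rvt but not Rtt.
C: fails — Rea and Rad but not Red.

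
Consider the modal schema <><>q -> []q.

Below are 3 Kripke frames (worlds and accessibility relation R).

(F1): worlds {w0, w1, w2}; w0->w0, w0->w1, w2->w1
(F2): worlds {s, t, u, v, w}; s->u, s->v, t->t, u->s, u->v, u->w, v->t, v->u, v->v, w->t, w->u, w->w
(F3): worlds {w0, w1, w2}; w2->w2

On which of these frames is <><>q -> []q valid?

(F3)

Frame correspondent (Sahlqvist): forall x forall y forall z ((x R^2 y & xRz) -> exists w (y = w & z = w)) — i.e. a generalized confluence (Geach) condition.
(F1): fails — w0R²w0, w0Rw1 but w0 ≠ w1.
(F2): fails — sR²s, sRu but s ≠ u.
(F3): satisfies the condition.
Valid on: (F3).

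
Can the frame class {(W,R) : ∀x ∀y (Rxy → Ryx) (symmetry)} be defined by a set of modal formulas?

Yes, by q → □◇q

The condition is symmetry. A defining modal formula is q → □◇q.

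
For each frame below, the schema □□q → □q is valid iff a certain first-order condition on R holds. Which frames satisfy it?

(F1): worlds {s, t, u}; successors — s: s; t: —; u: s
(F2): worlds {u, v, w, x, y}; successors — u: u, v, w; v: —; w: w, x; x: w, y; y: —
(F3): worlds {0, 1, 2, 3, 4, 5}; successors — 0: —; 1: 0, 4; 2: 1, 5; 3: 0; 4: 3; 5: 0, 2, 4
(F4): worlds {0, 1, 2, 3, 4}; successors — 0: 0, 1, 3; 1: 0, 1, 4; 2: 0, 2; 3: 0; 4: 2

The schema corresponds to density: ∀x ∀y (Rxy → ∃z (Rxz ∧ Rzy)).
(F1): holds.
(F2): fails — Rxy but no z with Rxz and Rzy.
(F3): fails — R10 but no z with R1z and Rz0.
(F4): holds.
Valid on: (F1), (F4).

(F1), (F4)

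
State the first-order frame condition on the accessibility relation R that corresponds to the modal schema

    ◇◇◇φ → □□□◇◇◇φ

∀x ∀y ∀z ((xR³y ∧ xR³z) → ∃w (y = w ∧ zR³w))

This is a Sahlqvist (Geach-type) schema ◇^3□^0φ → □^3◇^3φ.
First-order correspondent: ∀x ∀y ∀z ((xR³y ∧ xR³z) → ∃w (y = w ∧ zR³w)).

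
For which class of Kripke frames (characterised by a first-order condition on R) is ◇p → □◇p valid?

Suppose ◇p→□◇p is valid. Take Rxy, Rxz and set V(p)={y}. Then ◇p at x, so □◇p at x, so ◇p at z, so some w with Rzw has p; w=y, i.e. Rzy. By symmetry of the argument, Ryz.
Conversely, on a frame with the Euclidean property the schema holds at every world under every valuation.
So the correspondent is the Euclidean property.

the Euclidean property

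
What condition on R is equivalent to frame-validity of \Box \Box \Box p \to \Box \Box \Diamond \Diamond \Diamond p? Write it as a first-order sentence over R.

\forall x \forall z (x R^2 z \to \exists w (x R^3 w \wedge z R^3 w))

This is a Sahlqvist (Geach-type) schema ◇^0□^3p → □^2◇^3p.
Minimal-valuation argument: fix x; take any y with xR^0y and any z with xR^2z. Set V(p) to the set of worlds R-reachable from y in exactly 3 steps. Then □^3p holds at y, so the antecedent holds at x; validity forces ◇^3p at z, giving a w with zR^3w and yR^3w.
First-order correspondent: \forall x \forall z (x R^2 z \to \exists w (x R^3 w \wedge z R^3 w)).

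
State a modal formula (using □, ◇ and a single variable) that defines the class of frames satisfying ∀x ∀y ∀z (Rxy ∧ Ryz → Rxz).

The condition is transitivity. The 4 schema □ψ → □□ψ defines it.
Suppose □ψ→□□ψ is valid. Take Rxy, Ryz and set V(ψ)={w : Rxw}. Then □ψ at x, so □□ψ at x, so □ψ at y, so ψ at z, i.e. Rxz.

□ψ → □□ψ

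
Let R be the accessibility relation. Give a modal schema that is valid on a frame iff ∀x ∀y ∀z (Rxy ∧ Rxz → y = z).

The condition is partial functionality. The CD schema ◇r → □r defines it.

◇r → □r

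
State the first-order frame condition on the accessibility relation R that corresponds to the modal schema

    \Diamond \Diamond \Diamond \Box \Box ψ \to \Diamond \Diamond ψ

This is a Sahlqvist (Geach-type) schema ◇^3□^2ψ → □^0◇^2ψ.
Minimal-valuation argument: fix x; take any y with xR^3y and any z with xR^0z. Set V(ψ) to the set of worlds R-reachable from y in exactly 2 steps. Then □^2ψ holds at y, so the antecedent holds at x; validity forces ◇^2ψ at z, giving a w with zR^2w and yR^2w.
First-order correspondent: \forall x \forall y (x R^3 y \to \exists w (y R^2 w \wedge x R^2 w)).

\forall x \forall y (x R^3 y \to \exists w (y R^2 w \wedge x R^2 w))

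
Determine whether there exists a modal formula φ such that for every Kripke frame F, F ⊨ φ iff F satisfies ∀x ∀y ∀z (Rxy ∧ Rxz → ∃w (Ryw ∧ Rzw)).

Yes — defined by ◇□r → □◇r

This is a Sahlqvist condition; the .2 axiom ◇□r → □◇r defines it.
Suppose ◇□r→□◇r is valid. Take Rxy, Rxz and set V(r)={w : Ryw}. Then □r at y so ◇□r at x, so □◇r at x, so ◇r at z, giving w with Rzw and Ryw.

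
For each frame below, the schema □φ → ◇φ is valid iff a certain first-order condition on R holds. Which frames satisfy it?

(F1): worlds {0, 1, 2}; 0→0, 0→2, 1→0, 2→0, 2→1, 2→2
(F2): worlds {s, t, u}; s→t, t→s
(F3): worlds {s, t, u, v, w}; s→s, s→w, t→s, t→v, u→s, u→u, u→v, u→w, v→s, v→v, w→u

(F1), (F3)

This is the axiom for seriality; its first-order frame correspondent is ∀x ∃y Rxy.
(F1): holds.
(F2): fails — world u has no successor.
(F3): holds.
Valid on: (F1), (F3).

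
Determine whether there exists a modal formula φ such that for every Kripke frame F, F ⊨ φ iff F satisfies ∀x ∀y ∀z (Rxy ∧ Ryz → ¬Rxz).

No — not modally definable

Any modally definable frame class is closed under surjective bounded morphisms.
The 3-cycle (worlds 0,1,2 with 0→1→2→0) is intransitive. Mapping every world to a single reflexive point • is a surjective bounded morphism; the reflexive point is not intransitive (R••∧R•• but R••).
So no modal formula (or set of formulas) defines exactly the intransitive frames.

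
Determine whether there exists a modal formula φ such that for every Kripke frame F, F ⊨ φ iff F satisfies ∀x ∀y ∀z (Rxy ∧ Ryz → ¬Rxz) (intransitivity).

Modal frame validity is preserved under surjective bounded morphisms.
The 7-cycle (worlds a,b,c,d,e,f,g with a→b→c→d→e→f→g→a) is intransitive. Mapping every world to a single reflexive point • is a surjective bounded morphism; the reflexive point is not intransitive (R••∧R•• but R••).
So no modal formula (or set of formulas) defines exactly the intransitive frames.

Not definable by any modal formula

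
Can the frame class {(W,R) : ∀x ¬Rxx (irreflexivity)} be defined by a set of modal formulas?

Any modally definable frame class is closed under surjective bounded morphisms.
The 3-cycle (worlds s,t,u with s→t→u→s) is irreflexive, and the map sending every world to a single reflexive point • is a surjective bounded morphism (forth: every edge maps to (•,•); back: every world has a successor). So any modal formula valid on the 3-cycle is also valid on the reflexive point, which is not irreflexive.
So no modal formula (or set of formulas) defines exactly the irreflexive frames.

Not modally definable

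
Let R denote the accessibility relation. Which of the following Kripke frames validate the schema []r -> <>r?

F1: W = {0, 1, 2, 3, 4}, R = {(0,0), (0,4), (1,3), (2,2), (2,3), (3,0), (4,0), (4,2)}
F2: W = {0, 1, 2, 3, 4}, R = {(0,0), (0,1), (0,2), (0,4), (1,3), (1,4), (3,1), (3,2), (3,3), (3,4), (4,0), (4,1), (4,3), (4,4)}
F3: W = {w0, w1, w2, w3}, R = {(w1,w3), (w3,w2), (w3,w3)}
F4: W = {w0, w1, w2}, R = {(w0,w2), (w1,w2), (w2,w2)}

This is the axiom for seriality; its first-order frame correspondent is forall x exists y Rxy.
F1: ✓.
F2: fails — world 2 has no successor.
F3: fails — world w0 has no successor.
F4: ✓.

F1, F4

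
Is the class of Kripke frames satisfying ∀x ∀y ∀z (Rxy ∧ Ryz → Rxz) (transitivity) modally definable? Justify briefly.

This is a Sahlqvist condition; the 4 axiom □r → □□r defines it.
Suppose □r→□□r is valid. Take Rxy, Ryz and set V(r)={w : Rxw}. Then □r at x, so □□r at x, so □r at y, so r at z, i.e. Rxz.

Yes, by □r → □□r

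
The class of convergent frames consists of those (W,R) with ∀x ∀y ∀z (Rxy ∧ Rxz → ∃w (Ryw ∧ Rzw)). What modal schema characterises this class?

◇□p → □◇p

A defining formula is ◇□p → □◇p (the .2 axiom).
Suppose ◇□p→□◇p is valid. Take Rxy, Rxz and set V(p)={w : Ryw}. Then □p at y so ◇□p at x, so □◇p at x, so ◇p at z, giving w with Rzw and Ryw.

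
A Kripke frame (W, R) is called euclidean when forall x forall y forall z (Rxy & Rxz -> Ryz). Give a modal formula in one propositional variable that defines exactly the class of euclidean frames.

The condition is the Euclidean property. The 5 schema ◇ψ → □◇ψ defines it.

◇ψ → □◇ψ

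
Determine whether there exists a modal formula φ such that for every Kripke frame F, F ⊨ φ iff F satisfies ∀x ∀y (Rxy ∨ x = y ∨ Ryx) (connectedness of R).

Not definable by any modal formula

Any modally definable frame class is closed under disjoint unions.
Take 4 disjoint single-world reflexive frames: each is trivially connected, but their disjoint union has 4 worlds with no edge between distinct components, so it is not connected.
So the class is not modally definable.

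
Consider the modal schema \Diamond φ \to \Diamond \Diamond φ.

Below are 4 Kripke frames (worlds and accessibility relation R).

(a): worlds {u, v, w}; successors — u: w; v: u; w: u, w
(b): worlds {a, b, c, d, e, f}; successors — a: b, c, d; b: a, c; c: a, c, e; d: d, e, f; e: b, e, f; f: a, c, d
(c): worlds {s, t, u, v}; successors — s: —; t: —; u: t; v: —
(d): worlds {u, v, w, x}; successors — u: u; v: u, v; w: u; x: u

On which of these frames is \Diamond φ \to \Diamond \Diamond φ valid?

Frame correspondent (Sahlqvist): \forall x \forall y (xRy \to \exists w (y = w \wedge x R^2 w)) — i.e. a generalized confluence (Geach) condition.
(a): fails — vRu but no t with u=t and vR²t.
(b): fails — aRb but no w with b=w and aR²w.
(c): fails — uRt but no w with t=w and uR²w.
(d): condition met.

(d)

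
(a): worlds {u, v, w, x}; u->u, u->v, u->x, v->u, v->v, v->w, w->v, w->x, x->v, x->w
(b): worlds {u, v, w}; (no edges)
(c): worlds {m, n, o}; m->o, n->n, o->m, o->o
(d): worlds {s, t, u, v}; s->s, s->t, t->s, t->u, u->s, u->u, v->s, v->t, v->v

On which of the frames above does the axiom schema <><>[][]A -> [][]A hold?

(b), (c)

This is the axiom for a generalized confluence (Geach) condition; its first-order frame correspondent is forall x forall y forall z ((x R^2 y & x R^2 z) -> exists w (y R^2 w & z = w)).
(a): fails — uR²w, uR²x but no t with wR²t and x=t.
(b): condition met.
(c): condition met.
(d): fails — vR²s, vR²v but no w with sR²w and v=w.
Valid on: (b), (c).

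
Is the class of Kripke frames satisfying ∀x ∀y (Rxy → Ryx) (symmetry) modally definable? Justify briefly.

Yes — defined by p → □◇p

The condition is symmetry. A defining modal formula is p → □◇p.
Suppose p→□◇p is valid. Take Rxy and set V(p)={x}. Then p at x, so □◇p at x, so ◇p at y, so some z with Ryz has p; z=x, i.e. Ryx.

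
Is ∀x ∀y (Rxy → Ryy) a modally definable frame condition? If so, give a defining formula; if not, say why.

The condition is shift-reflexivity. A defining modal formula is □(□p → p).
Suppose □(□p→p) is valid. Take Rxy and set V(p)={w : Ryw}. Then at y, □p holds; since □(□p→p) at x, □p→p at y, so p at y, i.e. Ryy.

Definable; □(□p → p) defines it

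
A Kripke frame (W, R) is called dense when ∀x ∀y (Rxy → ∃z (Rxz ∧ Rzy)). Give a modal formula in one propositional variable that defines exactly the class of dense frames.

□□ψ → □ψ

This is density; the standard corresponding axiom is C4: □□ψ → □ψ.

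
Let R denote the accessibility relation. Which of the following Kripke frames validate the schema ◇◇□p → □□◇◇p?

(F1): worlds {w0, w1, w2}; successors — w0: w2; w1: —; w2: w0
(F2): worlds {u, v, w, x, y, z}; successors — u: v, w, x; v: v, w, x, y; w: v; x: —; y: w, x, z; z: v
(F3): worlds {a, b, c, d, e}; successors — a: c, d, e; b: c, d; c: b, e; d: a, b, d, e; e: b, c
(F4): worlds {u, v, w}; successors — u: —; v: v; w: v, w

The schema corresponds to a generalized confluence (Geach) condition: ∀x ∀y ∀z ((xR²y ∧ xR²z) → ∃w (yRw ∧ zR²w)).
(F1): fails — w0R²w0, w0R²w0 but no w with w0Rw and w0R²w.
(F2): fails — uR²v, uR²x but no t with vRt and xR²t.
(F3): condition met.
(F4): condition met.
Valid on: (F3), (F4).

(F3), (F4)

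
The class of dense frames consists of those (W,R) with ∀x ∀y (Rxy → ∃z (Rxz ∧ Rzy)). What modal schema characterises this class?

□□r → □r

The condition is density. The C4 schema □□r → □r defines it.
Suppose □□r→□r is valid. Take Rxy and set V(r)={w : xR²w}. Then □□r at x, so □r at x, so r at y, i.e. ∃z(Rxz∧Rzy).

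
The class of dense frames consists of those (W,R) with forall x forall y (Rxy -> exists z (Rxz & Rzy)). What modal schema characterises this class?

The condition is density. The C4 schema □□p → □p defines it.
Suppose □□p→□p is valid. Take Rxy and set V(p)={w : xR²w}. Then □□p at x, so □p at x, so p at y, i.e. ∃z(Rxz∧Rzy).

□□p → □p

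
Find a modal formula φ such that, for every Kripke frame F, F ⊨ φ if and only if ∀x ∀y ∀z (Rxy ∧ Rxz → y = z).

◇s → □s

A defining formula is ◇s → □s (the CD axiom).
Suppose ◇s→□s is valid. Take Rxy, Rxz and set V(s)={y}. Then ◇s at x, so □s at x, so s at z, i.e. z=y.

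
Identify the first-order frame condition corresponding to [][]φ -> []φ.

Density

Suppose □□φ→□φ is valid. Take Rxy and set V(φ)={w : xR²w}. Then □□φ at x, so □φ at x, so φ at y, i.e. ∃z(Rxz∧Rzy).
Conversely, on a frame with density the schema holds at every world under every valuation.
So the correspondent is density.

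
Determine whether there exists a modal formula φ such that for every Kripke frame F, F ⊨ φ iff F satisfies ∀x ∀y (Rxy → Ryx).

The condition is symmetry. A defining modal formula is q → □◇q.
Suppose q→□◇q is valid. Take Rxy and set V(q)={x}. Then q at x, so □◇q at x, so ◇q at y, so some z with Ryz has q; z=x, i.e. Ryx.

Definable; q → □◇q defines it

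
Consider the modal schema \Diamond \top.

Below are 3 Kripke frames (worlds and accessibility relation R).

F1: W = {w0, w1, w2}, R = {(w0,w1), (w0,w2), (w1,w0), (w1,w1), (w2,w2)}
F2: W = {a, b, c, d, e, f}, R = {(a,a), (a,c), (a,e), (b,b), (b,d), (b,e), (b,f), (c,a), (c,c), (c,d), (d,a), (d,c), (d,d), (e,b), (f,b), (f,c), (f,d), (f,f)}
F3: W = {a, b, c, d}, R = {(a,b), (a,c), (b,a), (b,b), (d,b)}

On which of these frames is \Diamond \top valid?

The schema corresponds to seriality: \forall x \exists y Rxy.
F1: holds.
F2: holds.
F3: fails — world c has no successor.
Valid on: F1, F2.

F1, F2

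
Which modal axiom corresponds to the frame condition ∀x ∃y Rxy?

A defining formula is □p → ◇p (the D axiom).
Suppose □p→◇p is valid. At any x set V(p)=W. Then □p at x, so ◇p at x, so x has a successor.

□p → ◇p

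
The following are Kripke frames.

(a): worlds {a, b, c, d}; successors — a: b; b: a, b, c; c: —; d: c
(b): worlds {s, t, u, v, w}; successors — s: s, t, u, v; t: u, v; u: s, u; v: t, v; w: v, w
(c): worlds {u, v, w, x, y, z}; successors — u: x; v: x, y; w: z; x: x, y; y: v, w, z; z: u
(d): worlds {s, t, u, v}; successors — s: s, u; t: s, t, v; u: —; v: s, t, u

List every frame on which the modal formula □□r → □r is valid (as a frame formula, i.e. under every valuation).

Frame correspondent (Sahlqvist): ∀x ∀y (Rxy → ∃z (Rxz ∧ Rzy)) — i.e. density.
(a): fails — Rdc but no z with Rdz and Rzc.
(b): condition met.
(c): fails — Ryw but no t with Ryt and Rtw.
(d): condition met.
Valid on: (b), (d).

(b), (d)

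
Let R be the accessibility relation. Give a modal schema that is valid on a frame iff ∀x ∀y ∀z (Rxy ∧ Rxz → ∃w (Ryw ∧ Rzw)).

◇□s → □◇s

The condition is convergence. The .2 schema ◇□s → □◇s defines it.
Suppose ◇□s→□◇s is valid. Take Rxy, Rxz and set V(s)={w : Ryw}. Then □s at y so ◇□s at x, so □◇s at x, so ◇s at z, giving w with Rzw and Ryw.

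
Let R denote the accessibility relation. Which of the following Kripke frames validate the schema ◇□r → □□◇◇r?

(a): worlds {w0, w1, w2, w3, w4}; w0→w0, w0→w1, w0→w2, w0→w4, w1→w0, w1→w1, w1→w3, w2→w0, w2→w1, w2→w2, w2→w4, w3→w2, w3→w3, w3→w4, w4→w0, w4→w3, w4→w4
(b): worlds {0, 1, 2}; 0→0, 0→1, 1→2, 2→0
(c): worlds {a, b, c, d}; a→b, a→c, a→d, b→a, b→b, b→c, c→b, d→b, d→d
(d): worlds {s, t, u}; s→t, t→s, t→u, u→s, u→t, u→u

Frame correspondent (Sahlqvist): ∀x ∀y ∀z ((xRy ∧ xR²z) → ∃w (yRw ∧ zR²w)) — i.e. a generalized confluence (Geach) condition.
(a): holds.
(b): fails — 0R1, 0R²1 but no w with 1Rw and 1R²w.
(c): holds.
(d): fails — tRs, tR²s but no w with sRw and sR²w.
Valid on: (a), (c).

(a), (c)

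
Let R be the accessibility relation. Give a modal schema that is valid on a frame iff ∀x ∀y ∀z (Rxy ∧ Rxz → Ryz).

A defining formula is ◇p → □◇p (the 5 axiom).
Suppose ◇p→□◇p is valid. Take Rxy, Rxz and set V(p)={y}. Then ◇p at x, so □◇p at x, so ◇p at z, so some w with Rzw has p; w=y, i.e. Rzy. By symmetry of the argument, Ryz.

◇p → □◇p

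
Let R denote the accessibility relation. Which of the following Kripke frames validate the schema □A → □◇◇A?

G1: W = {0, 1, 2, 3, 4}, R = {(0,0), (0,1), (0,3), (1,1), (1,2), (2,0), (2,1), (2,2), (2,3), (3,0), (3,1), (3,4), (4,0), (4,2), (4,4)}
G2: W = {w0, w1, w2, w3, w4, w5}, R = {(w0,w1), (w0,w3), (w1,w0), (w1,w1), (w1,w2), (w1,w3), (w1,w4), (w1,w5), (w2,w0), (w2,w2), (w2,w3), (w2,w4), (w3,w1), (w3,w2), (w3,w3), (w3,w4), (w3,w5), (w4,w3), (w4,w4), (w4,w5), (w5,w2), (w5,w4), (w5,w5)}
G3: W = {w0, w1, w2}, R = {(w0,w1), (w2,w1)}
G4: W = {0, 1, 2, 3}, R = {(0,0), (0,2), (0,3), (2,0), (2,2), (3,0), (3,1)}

G1, G2

This is the axiom for a generalized confluence (Geach) condition; its first-order frame correspondent is ∀x ∀z (xRz → ∃w (xRw ∧ zR²w)).
G1: ✓.
G2: ✓.
G3: fails — w0Rw1 but no w with w0Rw and w1R²w.
G4: fails — 3R1 but no w with 3Rw and 1R²w.
Valid on: G1, G2.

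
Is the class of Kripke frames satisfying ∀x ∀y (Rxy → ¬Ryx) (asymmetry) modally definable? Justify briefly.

If a class were modally definable it would be closed under surjective bounded morphisms (Goldblatt–Thomason).
The 3-cycle (worlds 0,1,2 with 0→1→2→0) is asymmetric. Mapping every world to a single reflexive point • is a surjective bounded morphism, and the reflexive point is not asymmetric (R•• but asymmetry requires ¬R••).
So the class is not modally definable.

No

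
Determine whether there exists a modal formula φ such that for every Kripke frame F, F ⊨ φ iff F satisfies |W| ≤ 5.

No — not modally definable

If a class were modally definable it would be closed under disjoint unions (Goldblatt–Thomason).
Any modal formula valid on each of 6 disjoint one-world frames is valid on their disjoint union (validity is preserved under disjoint unions). Each one-world frame has |W|=1≤5, but the union has |W|=6.
Hence having at most 5 worlds is not modally definable.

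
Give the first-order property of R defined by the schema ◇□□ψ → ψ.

This is a Sahlqvist (Geach-type) schema ◇^1□^2ψ → □^0◇^0ψ.
First-order correspondent: ∀x ∀y (xRy → ∃w (yR²w ∧ x = w)).

∀x ∀y (xRy → ∃w (yR²w ∧ x = w))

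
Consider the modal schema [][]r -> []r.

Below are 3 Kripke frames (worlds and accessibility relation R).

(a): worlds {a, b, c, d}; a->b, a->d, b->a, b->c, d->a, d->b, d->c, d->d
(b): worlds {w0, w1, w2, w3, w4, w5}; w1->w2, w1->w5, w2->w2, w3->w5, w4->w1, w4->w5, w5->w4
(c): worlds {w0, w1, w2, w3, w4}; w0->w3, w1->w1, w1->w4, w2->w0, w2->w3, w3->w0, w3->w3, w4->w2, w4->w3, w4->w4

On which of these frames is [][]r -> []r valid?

(c)

Frame correspondent (Sahlqvist): forall x forall y (Rxy -> exists z (Rxz & Rzy)) — i.e. density.
(a): fails — Rbc but no z with Rbz and Rzc.
(b): fails — Rw1w5 but no z with Rw1z and Rzw5.
(c): condition met.
Valid on: (c).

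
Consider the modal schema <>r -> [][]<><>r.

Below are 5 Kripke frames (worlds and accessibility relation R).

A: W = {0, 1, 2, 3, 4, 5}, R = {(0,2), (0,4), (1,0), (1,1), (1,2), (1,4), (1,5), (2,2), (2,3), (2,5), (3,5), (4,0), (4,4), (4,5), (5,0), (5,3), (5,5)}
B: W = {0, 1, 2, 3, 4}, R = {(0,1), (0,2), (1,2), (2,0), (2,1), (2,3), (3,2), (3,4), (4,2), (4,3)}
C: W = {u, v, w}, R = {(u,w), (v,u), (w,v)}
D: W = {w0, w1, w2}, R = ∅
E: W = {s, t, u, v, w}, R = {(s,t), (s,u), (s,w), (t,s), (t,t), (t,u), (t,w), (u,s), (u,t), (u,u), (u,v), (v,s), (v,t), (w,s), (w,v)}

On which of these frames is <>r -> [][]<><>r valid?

This is the axiom for a generalized confluence (Geach) condition; its first-order frame correspondent is forall x forall y forall z ((xRy & x R^2 z) -> exists w (y = w & z R^2 w)).
A: fails — 0R2, 0R²3 but no w with 2=w and 3R²w.
B: fails — 0R2, 0R²1 but no w with 2=w and 1R²w.
C: ✓.
D: ✓.
E: fails — uRv, uR²v but no w* with v=w* and vR²w*.

C, D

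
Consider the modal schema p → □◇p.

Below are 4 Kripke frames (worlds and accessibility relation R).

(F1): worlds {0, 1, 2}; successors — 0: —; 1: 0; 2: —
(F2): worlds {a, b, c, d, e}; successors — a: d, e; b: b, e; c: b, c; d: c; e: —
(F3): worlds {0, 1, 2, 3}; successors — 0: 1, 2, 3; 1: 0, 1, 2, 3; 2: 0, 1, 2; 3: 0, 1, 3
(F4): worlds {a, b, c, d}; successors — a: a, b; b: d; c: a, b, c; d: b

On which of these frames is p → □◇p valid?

Frame correspondent (Sahlqvist): ∀x ∀y (Rxy → Ryx) — i.e. symmetry.
(F1): fails — R10 but not R01.
(F2): fails — Rdc but not Rcd.
(F3): satisfies the condition.
(F4): fails — Rab but not Rba.

(F3)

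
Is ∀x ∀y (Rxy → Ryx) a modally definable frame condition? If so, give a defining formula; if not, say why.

Yes — defined by p → □◇p

This is a Sahlqvist condition; the B axiom p → □◇p defines it.
Suppose p→□◇p is valid. Take Rxy and set V(p)={x}. Then p at x, so □◇p at x, so ◇p at y, so some z with Ryz has p; z=x, i.e. Ryx.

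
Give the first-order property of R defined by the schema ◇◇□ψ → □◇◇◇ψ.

∀x ∀y ∀z ((xR²y ∧ xRz) → ∃w (yRw ∧ zR³w))

This is a Sahlqvist (Geach-type) schema ◇^2□^1ψ → □^1◇^3ψ.
Minimal-valuation argument: fix x; take any y with xR^2y and any z with xR^1z. Set V(ψ) to the set of worlds R-reachable from y in exactly 1 step. Then □^1ψ holds at y, so the antecedent holds at x; validity forces ◇^3ψ at z, giving a w with zR^3w and yR^1w.
First-order correspondent: ∀x ∀y ∀z ((xR²y ∧ xRz) → ∃w (yRw ∧ zR³w)).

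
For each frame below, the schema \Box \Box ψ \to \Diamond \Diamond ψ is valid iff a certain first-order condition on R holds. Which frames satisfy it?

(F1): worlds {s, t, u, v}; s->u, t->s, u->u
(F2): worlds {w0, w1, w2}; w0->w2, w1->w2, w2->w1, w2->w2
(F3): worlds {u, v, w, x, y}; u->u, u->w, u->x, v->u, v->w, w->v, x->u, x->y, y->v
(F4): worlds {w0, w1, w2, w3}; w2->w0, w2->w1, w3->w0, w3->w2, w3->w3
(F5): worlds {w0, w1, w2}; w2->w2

Frame correspondent (Sahlqvist): \forall x \exists w (x R^2 w \wedge x R^2 w) — i.e. a generalized confluence (Geach) condition.
(F1): fails — at v but no w with vR²w and vR²w.
(F2): satisfies the condition.
(F3): satisfies the condition.
(F4): fails — at w0 but no w with w0R²w and w0R²w.
(F5): fails — at w0 but no w with w0R²w and w0R²w.

(F2), (F3)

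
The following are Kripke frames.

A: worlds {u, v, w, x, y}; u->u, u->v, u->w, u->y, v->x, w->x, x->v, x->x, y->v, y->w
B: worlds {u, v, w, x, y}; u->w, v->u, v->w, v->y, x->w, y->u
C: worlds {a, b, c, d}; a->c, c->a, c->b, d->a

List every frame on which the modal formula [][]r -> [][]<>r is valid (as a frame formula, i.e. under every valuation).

The schema corresponds to a generalized confluence (Geach) condition: forall x forall z (x R^2 z -> exists w (x R^2 w & zRw)).
A: holds.
B: fails — vR²w but no t with vR²t and wRt.
C: fails — aR²a but no w with aR²w and aRw.
Valid on: A.

A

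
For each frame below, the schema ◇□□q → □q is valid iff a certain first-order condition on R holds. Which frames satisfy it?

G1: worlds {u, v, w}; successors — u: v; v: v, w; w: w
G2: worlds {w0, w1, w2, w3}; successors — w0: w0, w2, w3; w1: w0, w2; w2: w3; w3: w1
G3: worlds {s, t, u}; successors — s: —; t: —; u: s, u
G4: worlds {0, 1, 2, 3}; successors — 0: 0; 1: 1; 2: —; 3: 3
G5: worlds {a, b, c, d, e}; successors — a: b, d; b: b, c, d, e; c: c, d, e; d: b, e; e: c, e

Frame correspondent (Sahlqvist): ∀x ∀y ∀z ((xRy ∧ xRz) → ∃w (yR²w ∧ z = w)) — i.e. a generalized confluence (Geach) condition.
G1: fails — vRw, vRv but no t with wR²t and v=t.
G2: fails — w0Rw2, w0Rw0 but no w with w2R²w and w0=w.
G3: fails — uRs, uRs but no w with sR²w and s=w.
G4: condition met.
G5: fails — bRe, bRb but no w with eR²w and b=w.
Valid on: G4.

G4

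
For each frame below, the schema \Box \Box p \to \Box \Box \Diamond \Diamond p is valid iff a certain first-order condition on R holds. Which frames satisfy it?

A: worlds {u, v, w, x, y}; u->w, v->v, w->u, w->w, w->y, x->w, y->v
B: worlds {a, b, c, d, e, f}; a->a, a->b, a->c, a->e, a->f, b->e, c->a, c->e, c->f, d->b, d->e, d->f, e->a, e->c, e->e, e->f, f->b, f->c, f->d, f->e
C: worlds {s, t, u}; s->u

The schema corresponds to a generalized confluence (Geach) condition: \forall x \forall z (x R^2 z \to \exists w (x R^2 w \wedge z R^2 w)).
A: fails — uR²y but no t with uR²t and yR²t.
B: ✓.
C: ✓.

B, C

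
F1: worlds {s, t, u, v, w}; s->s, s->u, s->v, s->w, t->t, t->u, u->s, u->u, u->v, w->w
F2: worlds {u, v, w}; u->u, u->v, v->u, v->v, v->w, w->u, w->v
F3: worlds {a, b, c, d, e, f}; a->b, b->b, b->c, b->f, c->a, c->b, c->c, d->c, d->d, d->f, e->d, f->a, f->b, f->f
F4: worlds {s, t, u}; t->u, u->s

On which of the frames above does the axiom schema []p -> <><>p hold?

Frame correspondent (Sahlqvist): forall x exists w (xRw & x R^2 w) — i.e. a generalized confluence (Geach) condition.
F1: fails — at v but no w* with vRw* and vR²w*.
F2: ✓.
F3: ✓.
F4: fails — at s but no w with sRw and sR²w.

F2, F3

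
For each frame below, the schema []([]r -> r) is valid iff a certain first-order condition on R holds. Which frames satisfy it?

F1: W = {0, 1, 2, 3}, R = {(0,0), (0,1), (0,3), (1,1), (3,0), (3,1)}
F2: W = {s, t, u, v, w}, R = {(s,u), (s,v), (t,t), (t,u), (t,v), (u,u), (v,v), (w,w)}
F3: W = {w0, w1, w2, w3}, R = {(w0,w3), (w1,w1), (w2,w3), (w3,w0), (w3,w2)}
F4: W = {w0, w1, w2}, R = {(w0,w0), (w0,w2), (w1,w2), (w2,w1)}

This is the axiom for shift-reflexivity; its first-order frame correspondent is forall x forall y (Rxy -> Ryy).
F1: fails — R03 but not R33.
F2: holds.
F3: fails — Rw3w2 but not Rw2w2.
F4: fails — Rw1w2 but not Rw2w2.

F2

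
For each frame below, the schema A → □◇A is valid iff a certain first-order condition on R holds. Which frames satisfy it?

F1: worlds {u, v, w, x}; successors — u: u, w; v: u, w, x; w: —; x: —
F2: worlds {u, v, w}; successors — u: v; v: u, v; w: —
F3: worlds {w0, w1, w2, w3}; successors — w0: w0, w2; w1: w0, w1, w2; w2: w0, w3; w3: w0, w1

This is the axiom for symmetry; its first-order frame correspondent is ∀x ∀y (Rxy → Ryx).
F1: fails — Ruw but not Rwu.
F2: ✓.
F3: fails — Rw1w2 but not Rw2w1.
Valid on: F2.

F2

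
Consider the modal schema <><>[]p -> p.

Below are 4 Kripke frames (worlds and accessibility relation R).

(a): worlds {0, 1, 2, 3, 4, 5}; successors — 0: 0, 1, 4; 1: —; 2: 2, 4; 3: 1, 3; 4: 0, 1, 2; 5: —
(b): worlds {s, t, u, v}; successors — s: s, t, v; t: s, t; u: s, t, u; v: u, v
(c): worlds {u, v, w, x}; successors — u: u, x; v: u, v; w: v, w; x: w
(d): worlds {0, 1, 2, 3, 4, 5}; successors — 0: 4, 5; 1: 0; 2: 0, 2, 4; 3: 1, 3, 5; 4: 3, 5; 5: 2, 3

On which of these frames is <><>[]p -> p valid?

none

Frame correspondent (Sahlqvist): forall x forall y (x R^2 y -> exists w (yRw & x = w)) — i.e. a generalized confluence (Geach) condition.
(a): fails — 0R²1 but no w with 1Rw and 0=w.
(b): fails — sR²v but no w with vRw and s=w.
(c): fails — uR²w but no t with wRt and u=t.
(d): fails — 0R²3 but no w with 3Rw and 0=w.
Valid on no frame.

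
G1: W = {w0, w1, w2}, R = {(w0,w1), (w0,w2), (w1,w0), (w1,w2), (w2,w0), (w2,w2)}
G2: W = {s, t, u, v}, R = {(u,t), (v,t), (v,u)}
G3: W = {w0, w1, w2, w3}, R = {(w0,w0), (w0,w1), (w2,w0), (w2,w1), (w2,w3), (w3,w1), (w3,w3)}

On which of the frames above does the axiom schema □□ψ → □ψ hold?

The schema corresponds to density: ∀x ∀y (Rxy → ∃z (Rxz ∧ Rzy)).
G1: fails — Rw0w1 but no z with Rw0z and Rzw1.
G2: fails — Rvu but no z with Rvz and Rzu.
G3: satisfies the condition.

G3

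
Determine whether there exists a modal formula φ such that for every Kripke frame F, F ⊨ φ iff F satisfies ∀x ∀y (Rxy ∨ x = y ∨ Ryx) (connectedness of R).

No

If a class were modally definable it would be closed under disjoint unions (Goldblatt–Thomason).
Take 2 disjoint single-world reflexive frames: each is trivially connected, but their disjoint union has 2 worlds with no edge between distinct components, so it is not connected.
Hence connectedness of R is not modally definable.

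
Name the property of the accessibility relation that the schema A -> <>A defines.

reflexivity: forall x Rxx

Equivalently (dual form): □A → A.
Suppose □A→A is valid. At any x set V(A)={w : Rxw}. Then □A holds at x, so A holds at x, i.e. Rxx.
Conversely, on a frame with reflexivity the schema holds at every world under every valuation.
So the correspondent is reflexivity.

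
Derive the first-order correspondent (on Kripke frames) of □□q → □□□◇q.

∀x ∀z (xR³z → ∃w (xR²w ∧ zRw))

This is a Sahlqvist (Geach-type) schema ◇^0□^2q → □^3◇^1q.
First-order correspondent: ∀x ∀z (xR³z → ∃w (xR²w ∧ zRw)).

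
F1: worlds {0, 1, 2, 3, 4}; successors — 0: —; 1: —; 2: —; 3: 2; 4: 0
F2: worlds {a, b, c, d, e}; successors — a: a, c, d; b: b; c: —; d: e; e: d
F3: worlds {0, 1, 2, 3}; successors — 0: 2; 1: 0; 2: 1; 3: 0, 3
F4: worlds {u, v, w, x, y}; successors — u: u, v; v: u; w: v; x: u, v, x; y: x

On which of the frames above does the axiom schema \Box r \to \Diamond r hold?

This is the axiom for seriality; its first-order frame correspondent is \forall x \exists y Rxy.
F1: fails — world 0 has no successor.
F2: fails — world c has no successor.
F3: ✓.
F4: ✓.
Valid on: F3, F4.

F3, F4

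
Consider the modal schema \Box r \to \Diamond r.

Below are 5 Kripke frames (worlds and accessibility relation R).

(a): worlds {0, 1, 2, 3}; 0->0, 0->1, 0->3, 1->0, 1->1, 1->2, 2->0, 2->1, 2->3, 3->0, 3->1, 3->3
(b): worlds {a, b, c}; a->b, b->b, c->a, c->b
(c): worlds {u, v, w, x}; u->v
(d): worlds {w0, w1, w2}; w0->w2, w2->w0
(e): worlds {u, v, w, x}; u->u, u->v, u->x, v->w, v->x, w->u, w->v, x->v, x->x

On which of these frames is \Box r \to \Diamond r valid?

Frame correspondent (Sahlqvist): \forall x \exists y Rxy — i.e. seriality.
(a): ✓.
(b): ✓.
(c): fails — world v has no successor.
(d): fails — world w1 has no successor.
(e): ✓.
Valid on: (a), (b), (e).

(a), (b), (e)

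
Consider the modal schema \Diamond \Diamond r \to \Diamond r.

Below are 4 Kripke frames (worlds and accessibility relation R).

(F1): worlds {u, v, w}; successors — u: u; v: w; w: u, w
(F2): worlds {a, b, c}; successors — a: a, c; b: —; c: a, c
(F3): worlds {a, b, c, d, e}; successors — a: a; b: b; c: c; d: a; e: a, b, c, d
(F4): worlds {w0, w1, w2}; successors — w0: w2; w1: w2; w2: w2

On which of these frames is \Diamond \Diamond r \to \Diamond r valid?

(F2), (F3), (F4)

The schema corresponds to transitivity: \forall x \forall y \forall z (Rxy \wedge Ryz \to Rxz).
(F1): fails — Rvw and Rwu but not Rvu.
(F2): ✓.
(F3): ✓.
(F4): ✓.
Valid on: (F2), (F3), (F4).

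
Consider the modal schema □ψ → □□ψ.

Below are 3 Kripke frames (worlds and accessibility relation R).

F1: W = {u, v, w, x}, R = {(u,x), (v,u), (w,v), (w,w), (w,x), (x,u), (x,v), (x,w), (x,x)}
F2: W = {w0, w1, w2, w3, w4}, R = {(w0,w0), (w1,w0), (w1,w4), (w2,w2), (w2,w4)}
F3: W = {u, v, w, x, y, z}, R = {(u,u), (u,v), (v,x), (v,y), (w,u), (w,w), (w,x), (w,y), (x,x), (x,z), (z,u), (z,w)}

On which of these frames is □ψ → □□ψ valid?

Frame correspondent (Sahlqvist): ∀x ∀y ∀z (Rxy ∧ Ryz → Rxz) — i.e. transitivity.
F1: fails — Rwx and Rxu but not Rwu.
F2: satisfies the condition.
F3: fails — Ruv and Rvx but not Rux.

F2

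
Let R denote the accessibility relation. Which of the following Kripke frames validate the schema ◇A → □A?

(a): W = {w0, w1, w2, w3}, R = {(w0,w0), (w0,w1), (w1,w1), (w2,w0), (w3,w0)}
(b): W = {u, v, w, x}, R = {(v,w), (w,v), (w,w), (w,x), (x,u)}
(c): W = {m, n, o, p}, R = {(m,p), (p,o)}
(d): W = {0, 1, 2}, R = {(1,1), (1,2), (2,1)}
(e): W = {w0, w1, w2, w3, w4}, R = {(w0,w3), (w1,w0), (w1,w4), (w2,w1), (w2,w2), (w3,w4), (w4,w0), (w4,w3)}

Frame correspondent (Sahlqvist): ∀x ∀y ∀z (Rxy ∧ Rxz → y = z) — i.e. partial functionality.
(a): fails — w0 sees both w0 and w1.
(b): fails — w sees both v and w.
(c): holds.
(d): fails — 1 sees both 1 and 2.
(e): fails — w1 sees both w0 and w4.
Valid on: (c).

(c)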